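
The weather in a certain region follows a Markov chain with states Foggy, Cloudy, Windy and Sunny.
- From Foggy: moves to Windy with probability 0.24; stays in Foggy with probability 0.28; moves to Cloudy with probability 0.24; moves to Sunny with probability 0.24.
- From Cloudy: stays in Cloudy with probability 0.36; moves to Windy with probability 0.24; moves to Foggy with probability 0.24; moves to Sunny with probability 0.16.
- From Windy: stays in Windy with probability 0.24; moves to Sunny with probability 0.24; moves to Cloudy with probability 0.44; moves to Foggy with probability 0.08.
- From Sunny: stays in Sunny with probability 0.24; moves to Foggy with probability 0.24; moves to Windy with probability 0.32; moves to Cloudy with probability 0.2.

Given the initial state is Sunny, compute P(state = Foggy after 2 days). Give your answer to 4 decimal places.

0.1984

Propagate the distribution vector 2 days from Sunny.
After 0 days: (0.0000, 0.0000, 0.0000, 1.0000)
After 1 day: (0.2400, 0.2000, 0.3200, 0.2400)
After 2 days: (0.1984, 0.3184, 0.2592, 0.2240)
P(in Foggy after 2 days) = 0.1984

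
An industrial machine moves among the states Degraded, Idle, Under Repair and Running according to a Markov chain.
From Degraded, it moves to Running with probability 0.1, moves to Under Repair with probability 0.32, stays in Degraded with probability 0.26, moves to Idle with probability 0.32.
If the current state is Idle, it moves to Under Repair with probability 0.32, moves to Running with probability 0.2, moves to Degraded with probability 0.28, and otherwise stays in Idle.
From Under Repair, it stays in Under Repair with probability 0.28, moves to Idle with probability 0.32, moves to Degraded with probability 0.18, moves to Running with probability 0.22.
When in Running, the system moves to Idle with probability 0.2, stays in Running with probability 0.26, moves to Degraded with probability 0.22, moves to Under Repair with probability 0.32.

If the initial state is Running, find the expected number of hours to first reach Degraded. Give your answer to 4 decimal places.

4.5064

Let t(s) be the expected number of hours to first reach Degraded from state s, with t(Degraded) = 0. Conditioning on the first hour:
t(Idle) = 1 + 0.2·t(Idle) + 0.32·t(Under Repair) + 0.2·t(Running)
t(Under Repair) = 1 + 0.32·t(Idle) + 0.28·t(Under Repair) + 0.22·t(Running)
t(Running) = 1 + 0.2·t(Idle) + 0.32·t(Under Repair) + 0.26·t(Running)
Solving: t(Idle) = 4.2360, t(Under Repair) = 4.6485, t(Running) = 4.5064.
Expected hours from Running to Degraded: 4.5064.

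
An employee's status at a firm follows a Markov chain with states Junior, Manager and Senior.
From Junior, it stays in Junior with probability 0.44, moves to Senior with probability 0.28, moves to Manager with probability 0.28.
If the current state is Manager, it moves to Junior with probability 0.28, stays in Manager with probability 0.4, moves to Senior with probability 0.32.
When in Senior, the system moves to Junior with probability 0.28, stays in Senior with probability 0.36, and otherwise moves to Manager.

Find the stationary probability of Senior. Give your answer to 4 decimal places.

0.3194

Let the stationary distribution be π with π = πP and π_1 + π_2 + π_3 = 1.
π_1 = 0.44·π_1 + 0.28·π_2 + 0.28·π_3
π_2 = 0.28·π_1 + 0.4·π_2 + 0.36·π_3
Solving with the normalization constraint gives π = (0.3333, 0.3472, 0.3194).
So the stationary probability of Senior is 0.3194.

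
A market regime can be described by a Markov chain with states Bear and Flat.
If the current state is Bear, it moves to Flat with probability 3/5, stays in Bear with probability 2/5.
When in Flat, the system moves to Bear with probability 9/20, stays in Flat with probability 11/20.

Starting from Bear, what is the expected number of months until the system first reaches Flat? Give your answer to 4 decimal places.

1.6667

Let t(s) be the expected number of months to first reach Flat from state s, with t(Flat) = 0. Conditioning on the first month:
t(Bear) = 1 + 0.4·t(Bear)
Solving: t(Bear) = 1.6667.
Expected months from Bear to Flat: 1.6667.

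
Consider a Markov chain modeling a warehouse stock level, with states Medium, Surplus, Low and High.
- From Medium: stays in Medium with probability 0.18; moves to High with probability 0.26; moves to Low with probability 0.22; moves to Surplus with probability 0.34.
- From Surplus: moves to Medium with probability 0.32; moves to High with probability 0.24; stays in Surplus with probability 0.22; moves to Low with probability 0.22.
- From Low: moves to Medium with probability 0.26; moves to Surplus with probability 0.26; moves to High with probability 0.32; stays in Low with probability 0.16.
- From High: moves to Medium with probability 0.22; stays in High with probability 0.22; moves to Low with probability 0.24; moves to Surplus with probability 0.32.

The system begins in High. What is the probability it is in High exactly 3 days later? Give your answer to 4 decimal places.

0.2567

Propagate the distribution vector 3 days from High.
After 0 days: (0.0000, 0.0000, 0.0000, 1.0000)
After 1 day: (0.2200, 0.3200, 0.2400, 0.2200)
After 2 days: (0.2528, 0.2780, 0.2100, 0.2592)
After 3 days: (0.2461, 0.2847, 0.2126, 0.2567)
P(in High after 3 days) = 0.2567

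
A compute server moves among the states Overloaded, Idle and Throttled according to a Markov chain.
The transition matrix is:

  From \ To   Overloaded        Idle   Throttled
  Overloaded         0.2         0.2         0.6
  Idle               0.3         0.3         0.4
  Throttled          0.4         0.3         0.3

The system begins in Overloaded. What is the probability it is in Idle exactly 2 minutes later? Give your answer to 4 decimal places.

Sum over the intermediate state after 1 minute:
P = P(Overloaded→Overloaded)·P(Overloaded→Idle) + P(Overloaded→Idle)·P(Idle→Idle) + P(Overloaded→Throttled)·P(Throttled→Idle)
  = 0.2×0.2 + 0.2×0.3 + 0.6×0.3
  = 0.0400 + 0.0600 + 0.1800 = 0.2800

0.2800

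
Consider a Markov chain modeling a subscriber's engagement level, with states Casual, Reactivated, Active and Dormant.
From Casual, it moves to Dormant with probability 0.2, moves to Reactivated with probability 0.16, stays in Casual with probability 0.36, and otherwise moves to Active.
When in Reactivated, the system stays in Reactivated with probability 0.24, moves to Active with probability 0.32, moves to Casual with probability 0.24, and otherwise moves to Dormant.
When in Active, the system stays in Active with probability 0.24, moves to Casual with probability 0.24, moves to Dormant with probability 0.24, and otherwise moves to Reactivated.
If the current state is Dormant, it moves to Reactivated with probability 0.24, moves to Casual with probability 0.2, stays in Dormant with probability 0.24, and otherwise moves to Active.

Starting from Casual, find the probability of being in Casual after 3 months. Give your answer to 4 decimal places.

0.2643

Propagate the distribution vector 3 months from Casual.
After 0 months: (1.0000, 0.0000, 0.0000, 0.0000)
After 1 month: (0.3600, 0.1600, 0.2800, 0.2000)
After 2 months: (0.2752, 0.2224, 0.2832, 0.2192)
After 3 months: (0.2643, 0.2293, 0.2863, 0.2201)
P(in Casual after 3 months) = 0.2643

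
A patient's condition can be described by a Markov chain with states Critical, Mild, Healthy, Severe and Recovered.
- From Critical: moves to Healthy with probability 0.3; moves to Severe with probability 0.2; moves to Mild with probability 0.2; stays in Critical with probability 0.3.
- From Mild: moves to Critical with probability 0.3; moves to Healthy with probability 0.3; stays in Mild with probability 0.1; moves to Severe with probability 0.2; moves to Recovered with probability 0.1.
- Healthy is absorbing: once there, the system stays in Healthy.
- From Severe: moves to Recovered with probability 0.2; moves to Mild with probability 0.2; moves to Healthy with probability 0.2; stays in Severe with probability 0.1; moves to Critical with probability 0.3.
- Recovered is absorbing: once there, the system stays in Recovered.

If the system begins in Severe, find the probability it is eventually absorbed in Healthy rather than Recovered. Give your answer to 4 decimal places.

Let h(s) be the probability of absorption at Healthy starting from transient state s. Then h(Healthy) = 1 and h(Recovered) = 0. By first-step analysis:
h(Critical) = 0.3·h(Critical) + 0.2·h(Mild) + 0.3·1 + 0.2·h(Severe)
h(Mild) = 0.3·h(Critical) + 0.1·h(Mild) + 0.3·1 + 0.2·h(Severe) + 0.1·0
h(Severe) = 0.3·h(Critical) + 0.2·h(Mild) + 0.2·1 + 0.1·h(Severe) + 0.2·0
Solving: h(Critical) = 0.8378, h(Mild) = 0.7617, h(Severe) = 0.6708.
Starting from Severe, the probability is 0.6708.

0.6708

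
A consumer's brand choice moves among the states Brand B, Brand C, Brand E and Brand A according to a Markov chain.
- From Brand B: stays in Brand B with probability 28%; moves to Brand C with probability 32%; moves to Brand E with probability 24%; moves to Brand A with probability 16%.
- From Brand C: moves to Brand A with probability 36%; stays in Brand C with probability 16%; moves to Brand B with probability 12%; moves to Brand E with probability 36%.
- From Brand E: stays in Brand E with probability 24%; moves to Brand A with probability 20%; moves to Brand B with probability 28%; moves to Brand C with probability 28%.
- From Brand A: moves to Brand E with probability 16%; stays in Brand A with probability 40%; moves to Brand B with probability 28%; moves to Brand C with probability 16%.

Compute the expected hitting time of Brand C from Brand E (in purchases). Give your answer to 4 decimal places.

3.8040

Let t(s) be the expected number of purchases to first reach Brand C from state s, with t(Brand C) = 0. Conditioning on the first purchase:
t(Brand B) = 1 + 0.28·t(Brand B) + 0.24·t(Brand E) + 0.16·t(Brand A)
t(Brand E) = 1 + 0.28·t(Brand B) + 0.24·t(Brand E) + 0.2·t(Brand A)
t(Brand A) = 1 + 0.28·t(Brand B) + 0.16·t(Brand E) + 0.4·t(Brand A)
Solving: t(Brand B) = 3.6290, t(Brand E) = 3.8040, t(Brand A) = 4.3746.
Expected purchases from Brand E to Brand C: 3.8040.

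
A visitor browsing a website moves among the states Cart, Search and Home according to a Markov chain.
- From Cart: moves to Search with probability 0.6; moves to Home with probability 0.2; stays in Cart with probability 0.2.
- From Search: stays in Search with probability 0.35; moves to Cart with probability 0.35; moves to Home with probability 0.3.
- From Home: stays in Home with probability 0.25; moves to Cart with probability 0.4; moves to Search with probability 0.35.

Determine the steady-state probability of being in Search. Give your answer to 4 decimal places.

0.4289

Let the stationary distribution be π with π = πP and π_1 + π_2 + π_3 = 1.
π_1 = 0.2·π_1 + 0.35·π_2 + 0.4·π_3
π_2 = 0.6·π_1 + 0.35·π_2 + 0.35·π_3
Solving with the normalization constraint gives π = (0.3155, 0.4289, 0.2557).
So the stationary probability of Search is 0.4289.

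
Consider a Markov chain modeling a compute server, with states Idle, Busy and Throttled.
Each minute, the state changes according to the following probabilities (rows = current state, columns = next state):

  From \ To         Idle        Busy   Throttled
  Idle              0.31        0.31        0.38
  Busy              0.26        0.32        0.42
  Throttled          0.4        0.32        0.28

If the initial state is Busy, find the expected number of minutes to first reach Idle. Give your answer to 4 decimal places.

3.2095

Let t(s) be the expected number of minutes to first reach Idle from state s, with t(Idle) = 0. Conditioning on the first minute:
t(Busy) = 1 + 0.32·t(Busy) + 0.42·t(Throttled)
t(Throttled) = 1 + 0.32·t(Busy) + 0.28·t(Throttled)
Solving: t(Busy) = 3.2095, t(Throttled) = 2.8153.
Expected minutes from Busy to Idle: 3.2095.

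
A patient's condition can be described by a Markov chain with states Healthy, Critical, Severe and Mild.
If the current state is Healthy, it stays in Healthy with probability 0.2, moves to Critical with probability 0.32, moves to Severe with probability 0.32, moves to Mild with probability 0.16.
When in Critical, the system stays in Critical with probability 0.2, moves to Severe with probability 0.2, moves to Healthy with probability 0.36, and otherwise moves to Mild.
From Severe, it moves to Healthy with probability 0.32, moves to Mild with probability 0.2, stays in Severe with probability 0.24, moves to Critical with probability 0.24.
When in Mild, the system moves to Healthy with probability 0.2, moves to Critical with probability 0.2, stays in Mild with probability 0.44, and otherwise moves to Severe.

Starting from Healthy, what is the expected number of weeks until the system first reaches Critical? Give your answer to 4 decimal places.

Let t(s) be the expected number of weeks to first reach Critical from state s, with t(Critical) = 0. Conditioning on the first week:
t(Healthy) = 1 + 0.2·t(Healthy) + 0.32·t(Severe) + 0.16·t(Mild)
t(Severe) = 1 + 0.32·t(Healthy) + 0.24·t(Severe) + 0.2·t(Mild)
t(Mild) = 1 + 0.2·t(Healthy) + 0.16·t(Severe) + 0.44·t(Mild)
Solving: t(Healthy) = 3.6942, t(Severe) = 3.9882, t(Mild) = 4.2446.
Expected weeks from Healthy to Critical: 3.6942.

3.6942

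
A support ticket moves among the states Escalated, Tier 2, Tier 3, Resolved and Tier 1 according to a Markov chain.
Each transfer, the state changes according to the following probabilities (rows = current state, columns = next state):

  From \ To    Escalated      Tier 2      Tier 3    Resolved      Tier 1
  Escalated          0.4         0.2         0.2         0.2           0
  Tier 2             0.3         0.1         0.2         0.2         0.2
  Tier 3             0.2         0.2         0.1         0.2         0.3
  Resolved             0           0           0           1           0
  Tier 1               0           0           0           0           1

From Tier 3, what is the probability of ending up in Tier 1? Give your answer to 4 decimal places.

0.5000

Let h(s) be the probability of absorption at Tier 1 starting from transient state s. Then h(Tier 1) = 1 and h(Resolved) = 0. By first-step analysis:
h(Escalated) = 0.4·h(Escalated) + 0.2·h(Tier 2) + 0.2·h(Tier 3) + 0.2·0
h(Tier 2) = 0.3·h(Escalated) + 0.1·h(Tier 2) + 0.2·h(Tier 3) + 0.2·0 + 0.2·1
h(Tier 3) = 0.2·h(Escalated) + 0.2·h(Tier 2) + 0.1·h(Tier 3) + 0.2·0 + 0.3·1
Solving: h(Escalated) = 0.3125, h(Tier 2) = 0.4375, h(Tier 3) = 0.5000.
Starting from Tier 3, the probability is 0.5000.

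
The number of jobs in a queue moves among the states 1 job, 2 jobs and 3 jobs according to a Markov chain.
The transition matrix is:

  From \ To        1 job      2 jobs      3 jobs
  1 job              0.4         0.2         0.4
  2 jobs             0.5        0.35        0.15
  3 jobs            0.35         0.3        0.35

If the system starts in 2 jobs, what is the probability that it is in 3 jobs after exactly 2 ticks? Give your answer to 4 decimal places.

0.3050

Sum over the intermediate state after 1 tick:
P = P(2 jobs→1 job)·P(1 job→3 jobs) + P(2 jobs→2 jobs)·P(2 jobs→3 jobs) + P(2 jobs→3 jobs)·P(3 jobs→3 jobs)
  = 0.5×0.4 + 0.35×0.15 + 0.15×0.35
  = 0.2000 + 0.0525 + 0.0525 = 0.3050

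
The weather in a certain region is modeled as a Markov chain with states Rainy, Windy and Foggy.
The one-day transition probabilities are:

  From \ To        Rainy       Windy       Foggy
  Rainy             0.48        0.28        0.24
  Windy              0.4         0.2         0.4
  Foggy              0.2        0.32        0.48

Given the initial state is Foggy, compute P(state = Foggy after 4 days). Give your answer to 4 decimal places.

0.3754

Propagate the distribution vector 4 days from Foggy.
After 0 days: (0.0000, 0.0000, 1.0000)
After 1 day: (0.2000, 0.3200, 0.4800)
After 2 days: (0.3200, 0.2736, 0.4064)
After 3 days: (0.3443, 0.2744, 0.3813)
After 4 days: (0.3513, 0.2733, 0.3754)
P(in Foggy after 4 days) = 0.3754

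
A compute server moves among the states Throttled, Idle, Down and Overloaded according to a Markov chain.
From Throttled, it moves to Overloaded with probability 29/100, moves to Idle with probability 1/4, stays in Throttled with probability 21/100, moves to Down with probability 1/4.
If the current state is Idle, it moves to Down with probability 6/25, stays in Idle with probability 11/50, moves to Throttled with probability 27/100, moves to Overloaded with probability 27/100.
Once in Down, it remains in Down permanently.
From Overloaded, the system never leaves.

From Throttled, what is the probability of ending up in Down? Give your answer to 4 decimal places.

Let h(s) be the probability of absorption at Down starting from transient state s. Then h(Down) = 1 and h(Overloaded) = 0. By first-step analysis:
h(Throttled) = 0.21·h(Throttled) + 0.25·h(Idle) + 0.25·1 + 0.29·0
h(Idle) = 0.27·h(Throttled) + 0.22·h(Idle) + 0.24·1 + 0.27·0
Solving: h(Throttled) = 0.4647, h(Idle) = 0.4686.
Starting from Throttled, the probability is 0.4647.

0.4647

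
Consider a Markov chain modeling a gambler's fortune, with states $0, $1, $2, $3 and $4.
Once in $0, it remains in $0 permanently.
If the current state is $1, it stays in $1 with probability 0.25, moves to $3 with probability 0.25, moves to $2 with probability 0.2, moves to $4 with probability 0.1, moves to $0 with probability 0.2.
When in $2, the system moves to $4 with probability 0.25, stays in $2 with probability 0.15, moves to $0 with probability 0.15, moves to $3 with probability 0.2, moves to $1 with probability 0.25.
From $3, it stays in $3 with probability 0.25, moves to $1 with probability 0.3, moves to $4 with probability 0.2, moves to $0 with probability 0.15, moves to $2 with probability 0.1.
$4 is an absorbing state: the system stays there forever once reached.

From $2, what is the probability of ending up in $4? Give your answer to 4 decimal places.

Let h(s) be the probability of absorption at $4 starting from transient state s. Then h($4) = 1 and h($0) = 0. By first-step analysis:
h($1) = 0.2·0 + 0.25·h($1) + 0.2·h($2) + 0.25·h($3) + 0.1·1
h($2) = 0.15·0 + 0.25·h($1) + 0.15·h($2) + 0.2·h($3) + 0.25·1
h($3) = 0.15·0 + 0.3·h($1) + 0.1·h($2) + 0.25·h($3) + 0.2·1
Solving: h($1) = 0.4540, h($2) = 0.5504, h($3) = 0.5216.
Starting from $2, the probability is 0.5504.

0.5504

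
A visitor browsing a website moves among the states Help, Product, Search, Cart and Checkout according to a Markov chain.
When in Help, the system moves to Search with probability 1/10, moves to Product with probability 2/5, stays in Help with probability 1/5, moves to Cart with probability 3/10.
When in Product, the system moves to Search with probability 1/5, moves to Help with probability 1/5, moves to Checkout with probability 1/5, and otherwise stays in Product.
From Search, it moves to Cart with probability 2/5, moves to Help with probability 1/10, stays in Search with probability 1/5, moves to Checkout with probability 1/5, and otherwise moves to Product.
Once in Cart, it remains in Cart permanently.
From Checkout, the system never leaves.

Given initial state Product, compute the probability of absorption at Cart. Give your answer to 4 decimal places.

0.4375

Let h(s) be the probability of absorption at Cart starting from transient state s. Then h(Cart) = 1 and h(Checkout) = 0. By first-step analysis:
h(Help) = 0.2·h(Help) + 0.4·h(Product) + 0.1·h(Search) + 0.3·1
h(Product) = 0.2·h(Help) + 0.4·h(Product) + 0.2·h(Search) + 0.2·0
h(Search) = 0.1·h(Help) + 0.1·h(Product) + 0.2·h(Search) + 0.4·1 + 0.2·0
Solving: h(Help) = 0.6736, h(Product) = 0.4375, h(Search) = 0.6389.
Starting from Product, the probability is 0.4375.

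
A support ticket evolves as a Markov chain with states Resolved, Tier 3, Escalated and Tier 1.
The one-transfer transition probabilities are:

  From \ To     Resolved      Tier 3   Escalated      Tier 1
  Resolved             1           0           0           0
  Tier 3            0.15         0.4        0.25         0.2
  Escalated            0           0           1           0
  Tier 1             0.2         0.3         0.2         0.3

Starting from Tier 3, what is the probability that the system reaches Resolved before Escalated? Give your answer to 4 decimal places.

0.4028

Let h(s) be the probability of absorption at Resolved starting from transient state s. Then h(Resolved) = 1 and h(Escalated) = 0. By first-step analysis:
h(Tier 3) = 0.15·1 + 0.4·h(Tier 3) + 0.25·0 + 0.2·h(Tier 1)
h(Tier 1) = 0.2·1 + 0.3·h(Tier 3) + 0.2·0 + 0.3·h(Tier 1)
Solving: h(Tier 3) = 0.4028, h(Tier 1) = 0.4583.
Starting from Tier 3, the probability is 0.4028.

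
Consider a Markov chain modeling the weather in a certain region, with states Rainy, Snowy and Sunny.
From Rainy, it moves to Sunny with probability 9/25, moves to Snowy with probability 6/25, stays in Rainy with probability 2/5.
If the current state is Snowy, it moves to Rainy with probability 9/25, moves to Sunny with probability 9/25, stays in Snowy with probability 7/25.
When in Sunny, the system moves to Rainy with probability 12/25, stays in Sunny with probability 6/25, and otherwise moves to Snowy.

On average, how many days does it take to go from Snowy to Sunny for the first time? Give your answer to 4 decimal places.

2.7778

Let t(s) be the expected number of days to first reach Sunny from state s, with t(Sunny) = 0. Conditioning on the first day:
t(Rainy) = 1 + 0.4·t(Rainy) + 0.24·t(Snowy)
t(Snowy) = 1 + 0.36·t(Rainy) + 0.28·t(Snowy)
Solving: t(Rainy) = 2.7778, t(Snowy) = 2.7778.
Expected days from Snowy to Sunny: 2.7778.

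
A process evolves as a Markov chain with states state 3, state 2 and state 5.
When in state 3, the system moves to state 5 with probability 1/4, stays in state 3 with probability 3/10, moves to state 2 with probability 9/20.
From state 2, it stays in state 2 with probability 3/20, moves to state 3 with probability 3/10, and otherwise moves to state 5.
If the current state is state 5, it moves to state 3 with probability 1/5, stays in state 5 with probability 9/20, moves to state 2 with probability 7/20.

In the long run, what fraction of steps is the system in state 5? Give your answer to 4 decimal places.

Let the stationary distribution be π with π = πP and π_1 + π_2 + π_3 = 1.
π_1 = 0.3·π_1 + 0.3·π_2 + 0.2·π_3
π_2 = 0.45·π_1 + 0.15·π_2 + 0.35·π_3
Solving with the normalization constraint gives π = (0.2570, 0.3131, 0.4299).
So the stationary probability of state 5 is 0.4299.

0.4299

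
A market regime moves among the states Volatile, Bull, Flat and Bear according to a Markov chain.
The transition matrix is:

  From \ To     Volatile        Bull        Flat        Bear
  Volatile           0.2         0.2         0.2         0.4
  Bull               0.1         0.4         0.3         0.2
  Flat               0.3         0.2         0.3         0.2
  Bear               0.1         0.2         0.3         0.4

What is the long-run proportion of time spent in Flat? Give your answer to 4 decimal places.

0.2826

Let the stationary distribution be π with π = πP and π_1 + π_2 + π_3 + π_4 = 1.
π_1 = 0.2·π_1 + 0.1·π_2 + 0.3·π_3 + 0.1·π_4
π_2 = 0.2·π_1 + 0.4·π_2 + 0.2·π_3 + 0.2·π_4
π_3 = 0.2·π_1 + 0.3·π_2 + 0.3·π_3 + 0.3·π_4
Solving with the normalization constraint gives π = (0.1739, 0.2500, 0.2826, 0.2935).
So the stationary probability of Flat is 0.2826.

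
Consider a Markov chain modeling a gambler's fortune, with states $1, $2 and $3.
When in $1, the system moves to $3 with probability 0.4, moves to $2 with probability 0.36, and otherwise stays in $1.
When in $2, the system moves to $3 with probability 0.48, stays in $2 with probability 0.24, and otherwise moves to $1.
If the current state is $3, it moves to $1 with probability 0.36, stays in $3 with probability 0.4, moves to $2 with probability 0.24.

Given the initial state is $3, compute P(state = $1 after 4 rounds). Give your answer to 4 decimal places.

Propagate the distribution vector 4 rounds from $3.
After 0 rounds: (0.0000, 0.0000, 1.0000)
After 1 round: (0.3600, 0.2400, 0.4000)
After 2 rounds: (0.2976, 0.2832, 0.4192)
After 3 rounds: (0.3016, 0.2757, 0.4227)
After 4 rounds: (0.3017, 0.2762, 0.4221)
P(in $1 after 4 rounds) = 0.3017

0.3017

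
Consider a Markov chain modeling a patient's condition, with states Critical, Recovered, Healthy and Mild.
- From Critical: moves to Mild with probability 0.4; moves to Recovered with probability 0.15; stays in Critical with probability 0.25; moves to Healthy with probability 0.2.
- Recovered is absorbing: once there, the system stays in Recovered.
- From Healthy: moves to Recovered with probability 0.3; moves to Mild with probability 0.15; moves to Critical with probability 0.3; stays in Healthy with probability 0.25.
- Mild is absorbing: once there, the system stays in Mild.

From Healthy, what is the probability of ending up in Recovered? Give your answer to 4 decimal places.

0.5373

Let h(s) be the probability of absorption at Recovered starting from transient state s. Then h(Recovered) = 1 and h(Mild) = 0. By first-step analysis:
h(Critical) = 0.25·h(Critical) + 0.15·1 + 0.2·h(Healthy) + 0.4·0
h(Healthy) = 0.3·h(Critical) + 0.3·1 + 0.25·h(Healthy) + 0.15·0
Solving: h(Critical) = 0.3433, h(Healthy) = 0.5373.
Starting from Healthy, the probability is 0.5373.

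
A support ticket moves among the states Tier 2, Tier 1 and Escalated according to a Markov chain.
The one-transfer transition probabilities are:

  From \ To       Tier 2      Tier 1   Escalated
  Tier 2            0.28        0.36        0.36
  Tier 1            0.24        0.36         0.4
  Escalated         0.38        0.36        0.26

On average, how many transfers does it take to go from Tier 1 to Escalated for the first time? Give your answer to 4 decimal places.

Let t(s) be the expected number of transfers to first reach Escalated from state s, with t(Escalated) = 0. Conditioning on the first transfer:
t(Tier 2) = 1 + 0.28·t(Tier 2) + 0.36·t(Tier 1)
t(Tier 1) = 1 + 0.24·t(Tier 2) + 0.36·t(Tier 1)
Solving: t(Tier 2) = 2.6709, t(Tier 1) = 2.5641.
Expected transfers from Tier 1 to Escalated: 2.5641.

2.5641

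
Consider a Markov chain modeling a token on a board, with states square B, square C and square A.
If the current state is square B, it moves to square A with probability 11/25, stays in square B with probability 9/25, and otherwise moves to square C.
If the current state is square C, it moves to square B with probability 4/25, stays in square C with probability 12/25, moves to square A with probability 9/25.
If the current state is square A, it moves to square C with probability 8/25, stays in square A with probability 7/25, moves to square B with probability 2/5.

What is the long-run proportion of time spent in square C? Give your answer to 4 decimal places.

Let the stationary distribution be π with π = πP and π_1 + π_2 + π_3 = 1.
π_1 = 0.36·π_1 + 0.16·π_2 + 0.4·π_3
π_2 = 0.2·π_1 + 0.48·π_2 + 0.32·π_3
Solving with the normalization constraint gives π = (0.3068, 0.3371, 0.3561).
So the stationary probability of square C is 0.3371.

0.3371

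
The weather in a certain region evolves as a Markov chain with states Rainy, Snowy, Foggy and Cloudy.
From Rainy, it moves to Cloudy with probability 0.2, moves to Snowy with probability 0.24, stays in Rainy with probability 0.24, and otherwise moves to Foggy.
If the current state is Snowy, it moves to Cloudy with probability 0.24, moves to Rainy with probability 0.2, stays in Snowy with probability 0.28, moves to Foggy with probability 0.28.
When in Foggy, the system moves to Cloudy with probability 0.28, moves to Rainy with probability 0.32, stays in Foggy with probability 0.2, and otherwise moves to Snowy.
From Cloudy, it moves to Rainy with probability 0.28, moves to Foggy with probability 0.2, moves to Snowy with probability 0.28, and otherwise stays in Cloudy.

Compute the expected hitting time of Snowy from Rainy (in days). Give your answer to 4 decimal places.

Let t(s) be the expected number of days to first reach Snowy from state s, with t(Snowy) = 0. Conditioning on the first day:
t(Rainy) = 1 + 0.24·t(Rainy) + 0.32·t(Foggy) + 0.2·t(Cloudy)
t(Foggy) = 1 + 0.32·t(Rainy) + 0.2·t(Foggy) + 0.28·t(Cloudy)
t(Cloudy) = 1 + 0.28·t(Rainy) + 0.2·t(Foggy) + 0.24·t(Cloudy)
Solving: t(Rainy) = 4.1883, t(Foggy) = 4.3242, t(Cloudy) = 3.9968.
Expected days from Rainy to Snowy: 4.1883.

4.1883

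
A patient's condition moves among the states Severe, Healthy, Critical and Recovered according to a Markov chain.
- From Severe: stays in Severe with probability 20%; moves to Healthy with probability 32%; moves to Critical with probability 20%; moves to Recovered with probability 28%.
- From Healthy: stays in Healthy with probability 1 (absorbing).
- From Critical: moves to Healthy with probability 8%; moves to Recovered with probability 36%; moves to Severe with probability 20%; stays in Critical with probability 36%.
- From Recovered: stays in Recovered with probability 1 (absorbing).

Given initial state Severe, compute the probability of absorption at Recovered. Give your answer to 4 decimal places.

0.5322

Let h(s) be the probability of absorption at Recovered starting from transient state s. Then h(Recovered) = 1 and h(Healthy) = 0. By first-step analysis:
h(Severe) = 0.2·h(Severe) + 0.32·0 + 0.2·h(Critical) + 0.28·1
h(Critical) = 0.2·h(Severe) + 0.08·0 + 0.36·h(Critical) + 0.36·1
Solving: h(Severe) = 0.5322, h(Critical) = 0.7288.
Starting from Severe, the probability is 0.5322.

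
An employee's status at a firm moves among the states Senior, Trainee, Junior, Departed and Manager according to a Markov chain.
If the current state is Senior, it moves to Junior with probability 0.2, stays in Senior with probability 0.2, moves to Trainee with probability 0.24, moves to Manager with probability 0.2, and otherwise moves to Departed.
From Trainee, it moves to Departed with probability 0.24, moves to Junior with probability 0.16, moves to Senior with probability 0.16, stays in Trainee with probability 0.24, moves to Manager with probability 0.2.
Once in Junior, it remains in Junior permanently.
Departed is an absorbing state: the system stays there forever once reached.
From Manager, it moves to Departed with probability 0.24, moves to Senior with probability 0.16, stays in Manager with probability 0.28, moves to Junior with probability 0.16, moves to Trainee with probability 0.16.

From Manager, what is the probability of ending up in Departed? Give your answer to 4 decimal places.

0.5763

Let h(s) be the probability of absorption at Departed starting from transient state s. Then h(Departed) = 1 and h(Junior) = 0. By first-step analysis:
h(Senior) = 0.2·h(Senior) + 0.24·h(Trainee) + 0.2·0 + 0.16·1 + 0.2·h(Manager)
h(Trainee) = 0.16·h(Senior) + 0.24·h(Trainee) + 0.16·0 + 0.24·1 + 0.2·h(Manager)
h(Manager) = 0.16·h(Senior) + 0.16·h(Trainee) + 0.16·0 + 0.24·1 + 0.28·h(Manager)
Solving: h(Senior) = 0.5169, h(Trainee) = 0.5763, h(Manager) = 0.5763.
Starting from Manager, the probability is 0.5763.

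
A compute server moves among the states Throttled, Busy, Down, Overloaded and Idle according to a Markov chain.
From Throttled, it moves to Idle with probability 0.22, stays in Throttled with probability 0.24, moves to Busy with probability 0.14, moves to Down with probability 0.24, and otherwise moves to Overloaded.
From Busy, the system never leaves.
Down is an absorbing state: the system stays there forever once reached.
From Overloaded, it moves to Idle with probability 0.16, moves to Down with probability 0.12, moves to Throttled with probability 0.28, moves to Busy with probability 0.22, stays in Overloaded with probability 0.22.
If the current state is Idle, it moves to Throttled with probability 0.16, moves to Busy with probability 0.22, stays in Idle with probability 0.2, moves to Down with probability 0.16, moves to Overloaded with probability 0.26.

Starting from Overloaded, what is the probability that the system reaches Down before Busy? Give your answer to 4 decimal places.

0.4397

Let h(s) be the probability of absorption at Down starting from transient state s. Then h(Down) = 1 and h(Busy) = 0. By first-step analysis:
h(Throttled) = 0.24·h(Throttled) + 0.14·0 + 0.24·1 + 0.16·h(Overloaded) + 0.22·h(Idle)
h(Overloaded) = 0.28·h(Throttled) + 0.22·0 + 0.12·1 + 0.22·h(Overloaded) + 0.16·h(Idle)
h(Idle) = 0.16·h(Throttled) + 0.22·0 + 0.16·1 + 0.26·h(Overloaded) + 0.2·h(Idle)
Solving: h(Throttled) = 0.5388, h(Overloaded) = 0.4397, h(Idle) = 0.4507.
Starting from Overloaded, the probability is 0.4397.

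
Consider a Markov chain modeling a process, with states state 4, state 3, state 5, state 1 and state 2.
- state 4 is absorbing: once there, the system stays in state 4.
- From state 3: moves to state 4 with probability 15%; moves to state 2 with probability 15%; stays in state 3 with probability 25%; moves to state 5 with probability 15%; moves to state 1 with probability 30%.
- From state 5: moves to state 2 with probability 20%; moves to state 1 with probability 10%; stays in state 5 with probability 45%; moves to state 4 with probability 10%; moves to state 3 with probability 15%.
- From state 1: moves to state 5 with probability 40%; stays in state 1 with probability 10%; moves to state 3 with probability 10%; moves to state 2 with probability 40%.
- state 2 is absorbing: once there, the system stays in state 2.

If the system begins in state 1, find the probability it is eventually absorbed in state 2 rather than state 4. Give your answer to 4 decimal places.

0.8289

Let h(s) be the probability of absorption at state 2 starting from transient state s. Then h(state 2) = 1 and h(state 4) = 0. By first-step analysis:
h(state 3) = 0.15·0 + 0.25·h(state 3) + 0.15·h(state 5) + 0.3·h(state 1) + 0.15·1
h(state 5) = 0.1·0 + 0.15·h(state 3) + 0.45·h(state 5) + 0.1·h(state 1) + 0.2·1
h(state 1) = 0.1·h(state 3) + 0.4·h(state 5) + 0.1·h(state 1) + 0.4·1
Solving: h(state 3) = 0.6711, h(state 5) = 0.6974, h(state 1) = 0.8289.
Starting from state 1, the probability is 0.8289.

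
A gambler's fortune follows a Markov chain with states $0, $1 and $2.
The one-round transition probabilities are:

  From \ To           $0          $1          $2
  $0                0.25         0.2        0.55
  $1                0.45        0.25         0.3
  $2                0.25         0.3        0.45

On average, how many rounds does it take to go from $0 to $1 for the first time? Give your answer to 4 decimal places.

Let t(s) be the expected number of rounds to first reach $1 from state s, with t($1) = 0. Conditioning on the first round:
t($0) = 1 + 0.25·t($0) + 0.55·t($2)
t($2) = 1 + 0.25·t($0) + 0.45·t($2)
Solving: t($0) = 4.0000, t($2) = 3.6364.
Expected rounds from $0 to $1: 4.0000.

4.0000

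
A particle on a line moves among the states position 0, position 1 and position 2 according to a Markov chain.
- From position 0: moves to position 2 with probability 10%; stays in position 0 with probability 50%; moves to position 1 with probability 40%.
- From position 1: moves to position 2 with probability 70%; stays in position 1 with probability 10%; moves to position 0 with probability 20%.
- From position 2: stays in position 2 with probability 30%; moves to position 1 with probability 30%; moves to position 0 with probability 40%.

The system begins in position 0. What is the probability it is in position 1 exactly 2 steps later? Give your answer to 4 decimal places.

Sum over the intermediate state after 1 step:
P = P(position 0→position 0)·P(position 0→position 1) + P(position 0→position 1)·P(position 1→position 1) + P(position 0→position 2)·P(position 2→position 1)
  = 0.5×0.4 + 0.4×0.1 + 0.1×0.3
  = 0.2000 + 0.0400 + 0.0300 = 0.2700

0.2700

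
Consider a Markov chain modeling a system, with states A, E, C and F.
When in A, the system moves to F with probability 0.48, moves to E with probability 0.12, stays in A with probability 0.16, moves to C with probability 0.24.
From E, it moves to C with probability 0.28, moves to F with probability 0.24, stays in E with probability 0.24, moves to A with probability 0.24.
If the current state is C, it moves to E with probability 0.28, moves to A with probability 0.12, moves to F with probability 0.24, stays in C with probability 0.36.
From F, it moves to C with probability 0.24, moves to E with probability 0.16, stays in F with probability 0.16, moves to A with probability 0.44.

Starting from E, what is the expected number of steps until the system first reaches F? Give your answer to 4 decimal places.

Let t(s) be the expected number of steps to first reach F from state s, with t(F) = 0. Conditioning on the first step:
t(A) = 1 + 0.16·t(A) + 0.12·t(E) + 0.24·t(C)
t(E) = 1 + 0.24·t(A) + 0.24·t(E) + 0.28·t(C)
t(C) = 1 + 0.12·t(A) + 0.28·t(E) + 0.36·t(C)
Solving: t(A) = 2.7211, t(E) = 3.5034, t(C) = 3.6054.
Expected steps from E to F: 3.5034.

3.5034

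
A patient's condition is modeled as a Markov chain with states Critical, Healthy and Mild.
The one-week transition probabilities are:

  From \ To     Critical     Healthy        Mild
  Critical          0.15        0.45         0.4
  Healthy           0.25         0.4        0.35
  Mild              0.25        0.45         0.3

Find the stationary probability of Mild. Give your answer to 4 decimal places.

Let the stationary distribution be π with π = πP and π_1 + π_2 + π_3 = 1.
π_1 = 0.15·π_1 + 0.25·π_2 + 0.25·π_3
π_2 = 0.45·π_1 + 0.4·π_2 + 0.45·π_3
Solving with the normalization constraint gives π = (0.2273, 0.4286, 0.3442).
So the stationary probability of Mild is 0.3442.

0.3442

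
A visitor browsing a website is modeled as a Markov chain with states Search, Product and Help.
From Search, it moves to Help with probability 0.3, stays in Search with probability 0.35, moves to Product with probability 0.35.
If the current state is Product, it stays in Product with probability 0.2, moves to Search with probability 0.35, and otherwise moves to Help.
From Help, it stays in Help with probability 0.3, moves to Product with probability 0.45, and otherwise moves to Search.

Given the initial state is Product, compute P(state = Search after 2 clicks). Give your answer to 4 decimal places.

Sum over the intermediate state after 1 click:
P = P(Product→Search)·P(Search→Search) + P(Product→Product)·P(Product→Search) + P(Product→Help)·P(Help→Search)
  = 0.35×0.35 + 0.2×0.35 + 0.45×0.25
  = 0.1225 + 0.0700 + 0.1125 = 0.3050

0.3050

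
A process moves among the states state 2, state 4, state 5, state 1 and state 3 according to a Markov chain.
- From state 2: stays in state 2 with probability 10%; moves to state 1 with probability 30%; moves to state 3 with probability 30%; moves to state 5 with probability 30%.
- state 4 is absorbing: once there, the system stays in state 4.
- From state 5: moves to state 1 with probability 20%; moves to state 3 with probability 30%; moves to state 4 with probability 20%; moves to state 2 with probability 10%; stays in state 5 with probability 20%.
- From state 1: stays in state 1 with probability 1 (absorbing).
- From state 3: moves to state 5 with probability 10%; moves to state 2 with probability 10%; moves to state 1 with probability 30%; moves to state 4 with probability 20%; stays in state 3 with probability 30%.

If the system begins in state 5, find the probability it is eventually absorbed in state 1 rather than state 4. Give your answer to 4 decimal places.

Let h(s) be the probability of absorption at state 1 starting from transient state s. Then h(state 1) = 1 and h(state 4) = 0. By first-step analysis:
h(state 2) = 0.1·h(state 2) + 0.3·h(state 5) + 0.3·1 + 0.3·h(state 3)
h(state 5) = 0.1·h(state 2) + 0.2·0 + 0.2·h(state 5) + 0.2·1 + 0.3·h(state 3)
h(state 3) = 0.1·h(state 2) + 0.2·0 + 0.1·h(state 5) + 0.3·1 + 0.3·h(state 3)
Solving: h(state 2) = 0.7286, h(state 5) = 0.5714, h(state 3) = 0.6143.
Starting from state 5, the probability is 0.5714.

0.5714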